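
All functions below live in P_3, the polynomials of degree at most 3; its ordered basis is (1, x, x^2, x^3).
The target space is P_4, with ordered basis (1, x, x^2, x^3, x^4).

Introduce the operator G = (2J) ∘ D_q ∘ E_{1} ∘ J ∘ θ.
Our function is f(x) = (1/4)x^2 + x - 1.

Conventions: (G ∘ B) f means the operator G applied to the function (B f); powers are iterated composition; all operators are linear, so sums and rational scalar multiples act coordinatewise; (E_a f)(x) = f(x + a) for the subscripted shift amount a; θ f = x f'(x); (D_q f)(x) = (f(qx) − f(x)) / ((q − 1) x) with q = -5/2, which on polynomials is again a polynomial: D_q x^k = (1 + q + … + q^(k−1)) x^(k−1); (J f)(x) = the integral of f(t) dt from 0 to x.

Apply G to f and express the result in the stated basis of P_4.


the result is g(x) = (19/36)x^3 - (3/2)x^2 + 3x

θ f = (1/2)x^2 + x
J θ f = (1/6)x^3 + (1/2)x^2
E_{1} (J ∘ θ) f = (1/6)x^3 + x^2 + (3/2)x + 2/3
D_q E_{1} (J ∘ θ) f = (19/24)x^2 - (3/2)x + 3/2
J (D_q ∘ E_{1}) (J ∘ θ) f = (19/72)x^3 - (3/4)x^2 + (3/2)x
(2J) (D_q ∘ E_{1}) (J ∘ θ) f = (19/36)x^3 - (3/2)x^2 + 3x


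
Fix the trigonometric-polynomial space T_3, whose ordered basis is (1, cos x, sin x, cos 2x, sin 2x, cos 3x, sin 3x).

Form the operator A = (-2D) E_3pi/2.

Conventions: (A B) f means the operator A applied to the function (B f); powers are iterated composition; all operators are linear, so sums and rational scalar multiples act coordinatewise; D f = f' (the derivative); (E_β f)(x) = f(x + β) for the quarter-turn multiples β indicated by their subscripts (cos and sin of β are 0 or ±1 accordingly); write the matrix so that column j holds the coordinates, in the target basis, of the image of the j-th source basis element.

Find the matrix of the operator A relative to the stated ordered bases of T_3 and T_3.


the matrix is [[0, 0, 0, 0, 0, 0, 0]; [0, -2, 0, 0, 0, 0, 0]; [0, 0, -2, 0, 0, 0, 0]; [0, 0, 0, 0, 4, 0, 0]; [0, 0, 0, -4, 0, 0, 0]; [0, 0, 0, 0, 0, 6, 0]; [0, 0, 0, 0, 0, 0, 6]] (rows listed top to bottom)

image of 1: 0
image of cos x: -2cos x
image of sin x: -2sin x
image of cos 2x: -4sin 2x
image of sin 2x: 4cos 2x
image of cos 3x: 6cos 3x
image of sin 3x: 6sin 3x
each image's coordinates form column j of the matrix


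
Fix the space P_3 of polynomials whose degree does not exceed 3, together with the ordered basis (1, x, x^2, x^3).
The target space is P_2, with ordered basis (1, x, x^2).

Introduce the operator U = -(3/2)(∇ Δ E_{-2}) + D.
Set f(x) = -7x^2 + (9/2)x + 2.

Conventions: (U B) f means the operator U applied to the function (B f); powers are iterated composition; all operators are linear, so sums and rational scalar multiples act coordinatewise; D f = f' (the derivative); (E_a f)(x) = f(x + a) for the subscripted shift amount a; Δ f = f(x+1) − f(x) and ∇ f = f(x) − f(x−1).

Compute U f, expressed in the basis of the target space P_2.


E_{-2} f = -7x^2 + (65/2)x - 35
Δ E_{-2} f = -14x + 51/2
∇ Δ E_{-2} f = -14
(-(3/2)(∇ Δ E_{-2})) f = 21
D f = -14x + 9/2
(-(3/2)(∇ Δ E_{-2}) + D) f = -14x + 51/2

the image equals g(x) = -14x + 51/2


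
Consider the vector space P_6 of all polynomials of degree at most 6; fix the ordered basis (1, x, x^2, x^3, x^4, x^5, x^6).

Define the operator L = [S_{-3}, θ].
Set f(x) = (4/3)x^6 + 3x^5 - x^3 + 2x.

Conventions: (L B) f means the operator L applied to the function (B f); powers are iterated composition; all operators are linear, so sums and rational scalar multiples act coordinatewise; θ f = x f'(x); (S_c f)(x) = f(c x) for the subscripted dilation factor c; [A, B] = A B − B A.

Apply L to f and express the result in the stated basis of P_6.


g(x) = 0

θ f = 8x^6 + 15x^5 - 3x^3 + 2x
S_{-3} θ f = 5832x^6 - 3645x^5 + 81x^3 - 6x
S_{-3} f = 972x^6 - 729x^5 + 27x^3 - 6x
θ S_{-3} f = 5832x^6 - 3645x^5 + 81x^3 - 6x
[S_{-3}, θ] f = 0


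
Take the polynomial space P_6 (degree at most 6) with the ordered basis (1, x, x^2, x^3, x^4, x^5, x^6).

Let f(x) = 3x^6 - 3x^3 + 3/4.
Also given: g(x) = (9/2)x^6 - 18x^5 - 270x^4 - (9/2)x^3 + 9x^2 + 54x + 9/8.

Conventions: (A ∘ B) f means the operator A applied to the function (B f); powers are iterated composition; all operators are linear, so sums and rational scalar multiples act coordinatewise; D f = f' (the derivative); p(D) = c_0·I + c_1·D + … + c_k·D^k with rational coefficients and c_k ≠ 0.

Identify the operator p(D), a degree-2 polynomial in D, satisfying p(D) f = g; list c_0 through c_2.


D^0 f = 3x^6 - 3x^3 + 3/4
D^1 f = 18x^5 - 9x^2
D^2 f = 90x^4 - 18x
matching coefficients of g against c_0 f + c_1 Df + … from the top degree down determines the c_i
solution: c_0 = 3/2, c_1 = -1, c_2 = -3

p(D) = (3/2)·I − D − 3·D^2, i.e. c_0 = 3/2, c_1 = -1, c_2 = -3


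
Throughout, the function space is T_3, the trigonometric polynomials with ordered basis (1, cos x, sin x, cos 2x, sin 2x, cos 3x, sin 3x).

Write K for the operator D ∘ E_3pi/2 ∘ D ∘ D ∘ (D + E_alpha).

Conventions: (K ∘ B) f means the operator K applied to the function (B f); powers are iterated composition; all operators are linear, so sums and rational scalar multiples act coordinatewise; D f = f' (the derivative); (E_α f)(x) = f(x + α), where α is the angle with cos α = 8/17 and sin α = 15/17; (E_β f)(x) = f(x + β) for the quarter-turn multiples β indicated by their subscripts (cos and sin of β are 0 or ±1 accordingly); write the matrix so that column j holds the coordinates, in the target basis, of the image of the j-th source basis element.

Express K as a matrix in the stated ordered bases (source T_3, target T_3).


image of 1: 0
image of cos x: -(8/17)cos x + (32/17)sin x
image of sin x: -(32/17)cos x - (8/17)sin x
image of cos 2x: -(6544/289)cos 2x + (1288/289)sin 2x
image of sin 2x: -(1288/289)cos 2x - (6544/289)sin 2x
image of cos 3x: -(131976/4913)cos 3x - (384588/4913)sin 3x
image of sin 3x: (384588/4913)cos 3x - (131976/4913)sin 3x
each image's coordinates form column j of the matrix

the matrix is [[0, 0, 0, 0, 0, 0, 0]; [0, -8/17, -32/17, 0, 0, 0, 0]; [0, 32/17, -8/17, 0, 0, 0, 0]; [0, 0, 0, -6544/289, -1288/289, 0, 0]; [0, 0, 0, 1288/289, -6544/289, 0, 0]; [0, 0, 0, 0, 0, -131976/4913, 384588/4913]; [0, 0, 0, 0, 0, -384588/4913, -131976/4913]] (rows listed top to bottom)


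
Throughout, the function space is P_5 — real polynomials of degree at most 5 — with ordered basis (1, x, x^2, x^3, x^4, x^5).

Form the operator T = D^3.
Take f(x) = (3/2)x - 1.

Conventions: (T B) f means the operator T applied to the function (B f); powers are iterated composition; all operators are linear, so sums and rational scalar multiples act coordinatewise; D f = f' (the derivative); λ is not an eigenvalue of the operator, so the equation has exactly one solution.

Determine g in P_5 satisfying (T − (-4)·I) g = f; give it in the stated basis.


the result is g(x) = (3/8)x - 1/4

write g with unknown coordinates in the stated basis and equate coefficients in (T − (-4)·I) g = f
solving from the highest basis element down gives g = (3/8)x - 1/4
check: T g = 0
so T g − (-4)·g = (3/2)x - 1 = f ✓


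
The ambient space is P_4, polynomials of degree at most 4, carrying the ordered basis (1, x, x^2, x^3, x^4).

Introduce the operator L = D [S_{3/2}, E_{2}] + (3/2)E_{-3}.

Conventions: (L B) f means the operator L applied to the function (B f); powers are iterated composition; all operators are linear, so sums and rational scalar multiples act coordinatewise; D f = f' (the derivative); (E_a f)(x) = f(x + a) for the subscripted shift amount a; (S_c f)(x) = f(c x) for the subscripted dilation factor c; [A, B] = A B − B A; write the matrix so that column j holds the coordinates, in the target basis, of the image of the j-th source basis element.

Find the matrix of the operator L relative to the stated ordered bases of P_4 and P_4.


the matrix is [[3/2, -9/2, 21/2, -63, 15/2]; [0, 3/2, -9, 27, -297]; [0, 0, 3/2, -27/2, 81/2]; [0, 0, 0, 3/2, -18]; [0, 0, 0, 0, 3/2]] (rows listed top to bottom)

image of 1: 3/2
image of x: (3/2)x - 9/2
image of x^2: (3/2)x^2 - 9x + 21/2
image of x^3: (3/2)x^3 - (27/2)x^2 + 27x - 63
image of x^4: (3/2)x^4 - 18x^3 + (81/2)x^2 - 297x + 15/2
each image's coordinates form column j of the matrix


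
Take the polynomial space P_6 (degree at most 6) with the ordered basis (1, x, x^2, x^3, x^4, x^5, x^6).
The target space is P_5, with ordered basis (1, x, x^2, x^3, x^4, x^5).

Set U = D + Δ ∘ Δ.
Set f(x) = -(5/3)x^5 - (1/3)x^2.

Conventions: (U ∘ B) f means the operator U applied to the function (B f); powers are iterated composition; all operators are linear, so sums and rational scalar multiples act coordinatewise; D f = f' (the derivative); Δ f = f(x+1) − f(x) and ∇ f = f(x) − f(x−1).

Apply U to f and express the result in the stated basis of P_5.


D f = -(25/3)x^4 - (2/3)x
Δ f = -(25/3)x^4 - (50/3)x^3 - (50/3)x^2 - 9x - 2
Δ Δ f = -(100/3)x^3 - 100x^2 - (350/3)x - 152/3
(D + Δ ∘ Δ) f = -(25/3)x^4 - (100/3)x^3 - 100x^2 - (352/3)x - 152/3

the result is g(x) = -(25/3)x^4 - (100/3)x^3 - 100x^2 - (352/3)x - 152/3


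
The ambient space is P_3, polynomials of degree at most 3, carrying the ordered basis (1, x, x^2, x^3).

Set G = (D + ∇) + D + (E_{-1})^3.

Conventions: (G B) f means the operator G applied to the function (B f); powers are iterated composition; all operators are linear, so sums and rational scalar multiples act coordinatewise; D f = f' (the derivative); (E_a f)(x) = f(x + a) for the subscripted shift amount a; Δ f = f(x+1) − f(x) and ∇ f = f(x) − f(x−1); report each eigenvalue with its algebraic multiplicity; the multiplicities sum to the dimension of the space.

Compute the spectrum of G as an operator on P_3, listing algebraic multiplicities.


λ = 1 (multiplicity 4)

image of 1: 1
image of x: x
image of x^2: x^2 + 8
image of x^3: x^3 + 24x - 26
the matrix is upper triangular; its diagonal is (1, 1, 1, 1)
for a triangular matrix the eigenvalues are the diagonal entries, with algebraic multiplicity their repetition count


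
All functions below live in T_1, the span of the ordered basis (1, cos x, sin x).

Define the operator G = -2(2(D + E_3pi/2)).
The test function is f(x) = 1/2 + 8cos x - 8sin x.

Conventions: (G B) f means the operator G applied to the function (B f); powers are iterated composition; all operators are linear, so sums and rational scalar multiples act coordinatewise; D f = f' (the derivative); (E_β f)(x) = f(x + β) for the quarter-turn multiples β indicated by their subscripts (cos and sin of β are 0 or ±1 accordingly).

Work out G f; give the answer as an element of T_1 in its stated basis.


D f = -8cos x - 8sin x
E_3pi/2 f = 1/2 + 8cos x + 8sin x
(D + E_3pi/2) f = 1/2
(2(D + E_3pi/2)) f = 1
(-2(2(D + E_3pi/2))) f = -2

the result is g(x) = -2


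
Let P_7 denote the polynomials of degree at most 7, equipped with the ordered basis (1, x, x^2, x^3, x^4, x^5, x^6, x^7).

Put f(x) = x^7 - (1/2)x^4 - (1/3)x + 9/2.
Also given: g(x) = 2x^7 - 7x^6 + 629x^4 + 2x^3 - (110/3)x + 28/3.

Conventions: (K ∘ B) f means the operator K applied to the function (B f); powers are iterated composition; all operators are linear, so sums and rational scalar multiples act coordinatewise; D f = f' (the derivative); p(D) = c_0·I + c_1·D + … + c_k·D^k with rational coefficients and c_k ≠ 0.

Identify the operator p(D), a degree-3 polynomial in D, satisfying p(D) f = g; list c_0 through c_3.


c_0 = 2, c_1 = -1, c_2 = 0, c_3 = 3

D^0 f = x^7 - (1/2)x^4 - (1/3)x + 9/2
D^1 f = 7x^6 - 2x^3 - 1/3
D^2 f = 42x^5 - 6x^2
D^3 f = 210x^4 - 12x
matching coefficients of g against c_0 f + c_1 Df + … from the top degree down determines the c_i
solution: c_0 = 2, c_1 = -1, c_2 = 0, c_3 = 3


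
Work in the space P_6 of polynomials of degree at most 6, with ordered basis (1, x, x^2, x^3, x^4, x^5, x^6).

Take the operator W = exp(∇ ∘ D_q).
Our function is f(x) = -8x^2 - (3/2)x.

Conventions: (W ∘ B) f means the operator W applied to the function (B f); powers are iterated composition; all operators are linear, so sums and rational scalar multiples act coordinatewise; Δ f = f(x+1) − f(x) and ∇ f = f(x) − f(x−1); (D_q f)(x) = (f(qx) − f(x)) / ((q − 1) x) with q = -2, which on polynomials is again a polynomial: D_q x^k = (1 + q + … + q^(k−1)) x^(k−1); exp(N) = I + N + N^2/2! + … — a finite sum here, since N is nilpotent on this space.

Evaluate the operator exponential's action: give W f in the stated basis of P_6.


the image equals g(x) = -8x^2 - (3/2)x + 8

order-1 term: 8
the series for exp(∇ ∘ D_q) f terminates at order 1
exp(∇ ∘ D_q) f = -8x^2 - (3/2)x + 8


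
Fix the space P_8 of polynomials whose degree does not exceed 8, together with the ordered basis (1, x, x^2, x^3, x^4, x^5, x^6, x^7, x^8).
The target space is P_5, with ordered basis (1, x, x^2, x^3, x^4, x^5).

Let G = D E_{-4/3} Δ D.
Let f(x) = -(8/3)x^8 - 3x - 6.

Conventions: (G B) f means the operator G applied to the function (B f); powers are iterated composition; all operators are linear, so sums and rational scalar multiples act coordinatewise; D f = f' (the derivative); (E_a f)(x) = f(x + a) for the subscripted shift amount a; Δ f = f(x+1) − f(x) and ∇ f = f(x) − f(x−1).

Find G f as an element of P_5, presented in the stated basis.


D f = -(64/3)x^7 - 3
Δ D f = -(448/3)x^6 - 448x^5 - (2240/3)x^4 - (2240/3)x^3 - 448x^2 - (448/3)x - 64/3
E_{-4/3} Δ D f = -(448/3)x^6 + (2240/3)x^5 - (15680/9)x^4 + (190400/81)x^3 - (152768/81)x^2 + (203840/243)x - 349504/2187
D E_{-4/3} Δ D f = -896x^5 + (11200/3)x^4 - (62720/9)x^3 + (190400/27)x^2 - (305536/81)x + 203840/243

g(x) = -896x^5 + (11200/3)x^4 - (62720/9)x^3 + (190400/27)x^2 - (305536/81)x + 203840/243


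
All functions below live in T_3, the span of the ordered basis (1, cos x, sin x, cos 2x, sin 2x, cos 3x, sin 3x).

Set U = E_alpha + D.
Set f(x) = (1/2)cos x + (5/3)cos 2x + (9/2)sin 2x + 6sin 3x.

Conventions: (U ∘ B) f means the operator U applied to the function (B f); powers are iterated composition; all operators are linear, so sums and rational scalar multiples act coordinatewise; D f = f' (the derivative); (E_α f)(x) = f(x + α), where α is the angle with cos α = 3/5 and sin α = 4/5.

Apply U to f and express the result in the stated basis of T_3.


the image equals g(x) = (3/10)cos x - (9/10)sin x + (964/75)cos 2x - (929/150)sin 2x + (2514/125)cos 3x - (702/125)sin 3x

E_alpha f = (3/10)cos x - (2/5)sin x + (289/75)cos 2x - (143/50)sin 2x + (264/125)cos 3x - (702/125)sin 3x
D f = -(1/2)sin x + 9cos 2x - (10/3)sin 2x + 18cos 3x
(E_alpha + D) f = (3/10)cos x - (9/10)sin x + (964/75)cos 2x - (929/150)sin 2x + (2514/125)cos 3x - (702/125)sin 3x


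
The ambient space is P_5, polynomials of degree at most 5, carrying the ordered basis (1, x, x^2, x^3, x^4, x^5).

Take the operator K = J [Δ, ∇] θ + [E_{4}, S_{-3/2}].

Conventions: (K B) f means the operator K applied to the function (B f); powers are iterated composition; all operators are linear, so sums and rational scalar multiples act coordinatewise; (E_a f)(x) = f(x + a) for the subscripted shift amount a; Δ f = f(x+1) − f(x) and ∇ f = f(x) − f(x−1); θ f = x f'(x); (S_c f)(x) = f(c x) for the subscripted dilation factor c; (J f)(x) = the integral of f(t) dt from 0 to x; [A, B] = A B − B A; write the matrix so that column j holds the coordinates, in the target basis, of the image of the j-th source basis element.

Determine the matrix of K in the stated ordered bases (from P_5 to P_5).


image of 1: 0
image of x: -10
image of x^2: 30x + 20
image of x^3: -(135/2)x^2 - 90x - 280
image of x^4: 135x^3 + 270x^2 + 1680x + 1040
image of x^5: -(2025/8)x^4 - 675x^3 - 6300x^2 - 7800x - 8800
each image's coordinates form column j of the matrix

the matrix is [[0, -10, 20, -280, 1040, -8800]; [0, 0, 30, -90, 1680, -7800]; [0, 0, 0, -135/2, 270, -6300]; [0, 0, 0, 0, 135, -675]; [0, 0, 0, 0, 0, -2025/8]; [0, 0, 0, 0, 0, 0]] (rows listed top to bottom)


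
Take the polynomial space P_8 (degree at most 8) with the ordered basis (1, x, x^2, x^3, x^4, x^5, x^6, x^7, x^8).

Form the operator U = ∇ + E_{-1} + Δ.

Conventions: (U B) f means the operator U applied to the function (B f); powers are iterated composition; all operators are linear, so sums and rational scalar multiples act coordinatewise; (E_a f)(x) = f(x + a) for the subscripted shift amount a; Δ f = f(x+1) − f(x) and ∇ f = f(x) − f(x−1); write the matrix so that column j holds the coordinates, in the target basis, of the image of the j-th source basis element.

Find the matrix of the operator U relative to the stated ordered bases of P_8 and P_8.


the matrix is [[1, 1, 1, 1, 1, 1, 1, 1, 1]; [0, 1, 2, 3, 4, 5, 6, 7, 8]; [0, 0, 1, 3, 6, 10, 15, 21, 28]; [0, 0, 0, 1, 4, 10, 20, 35, 56]; [0, 0, 0, 0, 1, 5, 15, 35, 70]; [0, 0, 0, 0, 0, 1, 6, 21, 56]; [0, 0, 0, 0, 0, 0, 1, 7, 28]; [0, 0, 0, 0, 0, 0, 0, 1, 8]; [0, 0, 0, 0, 0, 0, 0, 0, 1]] (rows listed top to bottom)

image of 1: 1
image of x: x + 1
image of x^2: x^2 + 2x + 1
image of x^3: x^3 + 3x^2 + 3x + 1
image of x^4: x^4 + 4x^3 + 6x^2 + 4x + 1
image of x^5: x^5 + 5x^4 + 10x^3 + 10x^2 + 5x + 1
image of x^6: x^6 + 6x^5 + 15x^4 + 20x^3 + 15x^2 + 6x + 1
image of x^7: x^7 + 7x^6 + 21x^5 + 35x^4 + 35x^3 + 21x^2 + 7x + 1
image of x^8: x^8 + 8x^7 + 28x^6 + 56x^5 + 70x^4 + 56x^3 + 28x^2 + 8x + 1
each image's coordinates form column j of the matrix


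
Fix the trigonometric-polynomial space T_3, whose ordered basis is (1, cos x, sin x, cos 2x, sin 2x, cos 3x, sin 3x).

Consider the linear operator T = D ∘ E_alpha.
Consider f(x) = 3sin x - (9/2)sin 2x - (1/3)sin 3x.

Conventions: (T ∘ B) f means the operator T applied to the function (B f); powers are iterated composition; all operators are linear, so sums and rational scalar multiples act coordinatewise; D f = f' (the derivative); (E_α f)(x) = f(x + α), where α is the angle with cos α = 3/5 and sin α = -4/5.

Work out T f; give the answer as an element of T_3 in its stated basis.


E_alpha f = -(12/5)cos x + (9/5)sin x + (108/25)cos 2x + (63/50)sin 2x + (44/375)cos 3x + (39/125)sin 3x
D E_alpha f = (9/5)cos x + (12/5)sin x + (63/25)cos 2x - (216/25)sin 2x + (117/125)cos 3x - (44/125)sin 3x

the image equals g(x) = (9/5)cos x + (12/5)sin x + (63/25)cos 2x - (216/25)sin 2x + (117/125)cos 3x - (44/125)sin 3x


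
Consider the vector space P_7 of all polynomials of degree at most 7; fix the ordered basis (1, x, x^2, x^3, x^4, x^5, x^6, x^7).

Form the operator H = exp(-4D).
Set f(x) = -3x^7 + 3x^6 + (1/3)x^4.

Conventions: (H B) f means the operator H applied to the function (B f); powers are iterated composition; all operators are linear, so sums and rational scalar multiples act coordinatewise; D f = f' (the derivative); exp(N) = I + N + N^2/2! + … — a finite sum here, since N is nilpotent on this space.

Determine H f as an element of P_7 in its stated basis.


order-1 term: 84x^6 - 72x^5 - (16/3)x^3
order-2 term: -1008x^5 + 720x^4 + 32x^2
order-3 term: 6720x^4 - 3840x^3 - (256/3)x
order-4 term: -26880x^3 + 11520x^2 + 256/3
order-5 term: 64512x^2 - 18432x
order-6 term: -86016x + 12288
order-7 term: 49152
the series for exp(-4D) f terminates at order 7
exp(-4D) f = -3x^7 + 87x^6 - 1080x^5 + (22321/3)x^4 - (92176/3)x^3 + 76064x^2 - (313600/3)x + 184576/3

the image equals g(x) = -3x^7 + 87x^6 - 1080x^5 + (22321/3)x^4 - (92176/3)x^3 + 76064x^2 - (313600/3)x + 184576/3


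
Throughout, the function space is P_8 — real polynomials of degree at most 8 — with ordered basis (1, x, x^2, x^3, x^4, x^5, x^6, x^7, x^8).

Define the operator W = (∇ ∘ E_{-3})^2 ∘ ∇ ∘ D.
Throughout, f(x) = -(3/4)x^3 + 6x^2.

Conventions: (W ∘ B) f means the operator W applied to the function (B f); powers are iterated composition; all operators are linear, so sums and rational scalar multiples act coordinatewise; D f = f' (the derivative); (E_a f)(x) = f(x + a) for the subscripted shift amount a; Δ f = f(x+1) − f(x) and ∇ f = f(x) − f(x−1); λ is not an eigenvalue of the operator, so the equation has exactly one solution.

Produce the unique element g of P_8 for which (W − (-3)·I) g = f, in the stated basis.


the result is g(x) = -(1/4)x^3 + 2x^2

write g with unknown coordinates in the stated basis and equate coefficients in (W − (-3)·I) g = f
solving from the highest basis element down gives g = -(1/4)x^3 + 2x^2
check: W g = 0
so W g − (-3)·g = -(3/4)x^3 + 6x^2 = f ✓


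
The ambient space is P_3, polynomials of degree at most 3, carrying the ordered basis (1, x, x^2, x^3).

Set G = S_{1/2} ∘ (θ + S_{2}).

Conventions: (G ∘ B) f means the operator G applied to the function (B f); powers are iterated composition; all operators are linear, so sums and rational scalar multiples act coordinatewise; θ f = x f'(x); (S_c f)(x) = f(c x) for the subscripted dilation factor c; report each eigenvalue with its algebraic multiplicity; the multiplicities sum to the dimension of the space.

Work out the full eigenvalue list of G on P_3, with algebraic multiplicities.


λ = 1 (multiplicity 1), λ = 11/8 (multiplicity 1), λ = 3/2 (multiplicity 2)

image of 1: 1
image of x: (3/2)x
image of x^2: (3/2)x^2
image of x^3: (11/8)x^3
the matrix is upper triangular; its diagonal is (1, 3/2, 3/2, 11/8)
for a triangular matrix the eigenvalues are the diagonal entries, with algebraic multiplicity their repetition count


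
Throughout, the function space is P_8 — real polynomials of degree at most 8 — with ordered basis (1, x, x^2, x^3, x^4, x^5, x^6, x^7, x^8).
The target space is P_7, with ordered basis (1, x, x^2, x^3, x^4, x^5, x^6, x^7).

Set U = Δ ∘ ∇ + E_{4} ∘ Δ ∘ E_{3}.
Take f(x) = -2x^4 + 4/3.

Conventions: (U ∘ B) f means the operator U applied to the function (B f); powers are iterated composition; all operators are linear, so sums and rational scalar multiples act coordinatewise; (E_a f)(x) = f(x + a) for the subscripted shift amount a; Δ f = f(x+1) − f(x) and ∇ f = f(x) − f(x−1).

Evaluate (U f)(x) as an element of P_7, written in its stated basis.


∇ f = -8x^3 + 12x^2 - 8x + 2
Δ ∇ f = -24x^2 - 4
E_{3} f = -2x^4 - 24x^3 - 108x^2 - 216x - 482/3
Δ E_{3} f = -8x^3 - 84x^2 - 296x - 350
E_{4} Δ E_{3} f = -8x^3 - 180x^2 - 1352x - 3390
(Δ ∘ ∇ + E_{4} ∘ Δ ∘ E_{3}) f = -8x^3 - 204x^2 - 1352x - 3394

g(x) = -8x^3 - 204x^2 - 1352x - 3394


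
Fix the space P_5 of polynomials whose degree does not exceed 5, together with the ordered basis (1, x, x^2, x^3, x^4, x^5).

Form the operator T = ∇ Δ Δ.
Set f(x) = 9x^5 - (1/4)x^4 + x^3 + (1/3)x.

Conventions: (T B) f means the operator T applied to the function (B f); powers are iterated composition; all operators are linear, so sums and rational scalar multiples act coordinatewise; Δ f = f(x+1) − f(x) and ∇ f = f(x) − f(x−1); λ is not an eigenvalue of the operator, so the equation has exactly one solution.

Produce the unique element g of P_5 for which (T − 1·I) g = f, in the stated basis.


write g with unknown coordinates in the stated basis and equate coefficients in (T − 1·I) g = f
solving from the highest basis element down gives g = -9x^5 + (1/4)x^4 - x^3 - 540x^2 - (1603/3)x - 273
check: T g = -540x^2 - 534x - 273
so T g − 1·g = 9x^5 - (1/4)x^4 + x^3 + (1/3)x = f ✓

the result is g(x) = -9x^5 + (1/4)x^4 - x^3 - 540x^2 - (1603/3)x - 273


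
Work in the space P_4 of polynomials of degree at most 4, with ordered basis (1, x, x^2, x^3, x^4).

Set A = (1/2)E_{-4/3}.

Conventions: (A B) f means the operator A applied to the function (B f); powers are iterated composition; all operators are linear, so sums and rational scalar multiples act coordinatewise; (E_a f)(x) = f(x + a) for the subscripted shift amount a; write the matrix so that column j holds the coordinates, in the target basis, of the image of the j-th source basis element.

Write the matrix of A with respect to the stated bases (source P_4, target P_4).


image of 1: 1/2
image of x: (1/2)x - 2/3
image of x^2: (1/2)x^2 - (4/3)x + 8/9
image of x^3: (1/2)x^3 - 2x^2 + (8/3)x - 32/27
image of x^4: (1/2)x^4 - (8/3)x^3 + (16/3)x^2 - (128/27)x + 128/81
each image's coordinates form column j of the matrix

the matrix is [[1/2, -2/3, 8/9, -32/27, 128/81]; [0, 1/2, -4/3, 8/3, -128/27]; [0, 0, 1/2, -2, 16/3]; [0, 0, 0, 1/2, -8/3]; [0, 0, 0, 0, 1/2]] (rows listed top to bottom)


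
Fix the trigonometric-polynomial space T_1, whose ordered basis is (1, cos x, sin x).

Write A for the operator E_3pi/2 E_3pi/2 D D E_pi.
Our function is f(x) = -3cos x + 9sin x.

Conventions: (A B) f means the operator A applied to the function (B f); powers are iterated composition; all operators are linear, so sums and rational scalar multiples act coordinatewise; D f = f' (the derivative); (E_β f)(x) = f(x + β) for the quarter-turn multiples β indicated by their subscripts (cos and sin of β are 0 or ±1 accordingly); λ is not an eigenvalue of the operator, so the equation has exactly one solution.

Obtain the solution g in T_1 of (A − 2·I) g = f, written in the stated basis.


write g with unknown coordinates in the stated basis and equate coefficients in (A − 2·I) g = f
solving from the highest basis element down gives g = cos x - 3sin x
check: A g = -cos x + 3sin x
so A g − 2·g = -3cos x + 9sin x = f ✓

g(x) = cos x - 3sin x


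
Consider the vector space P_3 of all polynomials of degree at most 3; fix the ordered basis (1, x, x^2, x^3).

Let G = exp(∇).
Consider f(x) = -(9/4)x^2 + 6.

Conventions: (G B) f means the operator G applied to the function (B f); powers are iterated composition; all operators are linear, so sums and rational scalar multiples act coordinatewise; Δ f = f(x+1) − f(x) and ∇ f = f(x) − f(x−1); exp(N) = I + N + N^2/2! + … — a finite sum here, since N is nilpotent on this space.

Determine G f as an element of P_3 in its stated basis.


order-1 term: -(9/2)x + 9/4
order-2 term: -9/4
the series for exp(∇) f terminates at order 2
exp(∇) f = -(9/4)x^2 - (9/2)x + 6

g(x) = -(9/4)x^2 - (9/2)x + 6


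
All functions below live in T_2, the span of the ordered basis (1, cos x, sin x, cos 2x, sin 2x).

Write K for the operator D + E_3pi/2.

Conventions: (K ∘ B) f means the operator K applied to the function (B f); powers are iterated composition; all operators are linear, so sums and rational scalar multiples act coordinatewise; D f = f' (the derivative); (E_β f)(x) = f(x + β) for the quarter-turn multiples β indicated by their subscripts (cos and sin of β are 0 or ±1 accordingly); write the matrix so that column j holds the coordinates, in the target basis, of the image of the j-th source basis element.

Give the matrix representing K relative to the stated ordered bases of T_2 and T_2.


image of 1: 1
image of cos x: 0
image of sin x: 0
image of cos 2x: -cos 2x - 2sin 2x
image of sin 2x: 2cos 2x - sin 2x
each image's coordinates form column j of the matrix

the matrix is [[1, 0, 0, 0, 0]; [0, 0, 0, 0, 0]; [0, 0, 0, 0, 0]; [0, 0, 0, -1, 2]; [0, 0, 0, -2, -1]] (rows listed top to bottom)


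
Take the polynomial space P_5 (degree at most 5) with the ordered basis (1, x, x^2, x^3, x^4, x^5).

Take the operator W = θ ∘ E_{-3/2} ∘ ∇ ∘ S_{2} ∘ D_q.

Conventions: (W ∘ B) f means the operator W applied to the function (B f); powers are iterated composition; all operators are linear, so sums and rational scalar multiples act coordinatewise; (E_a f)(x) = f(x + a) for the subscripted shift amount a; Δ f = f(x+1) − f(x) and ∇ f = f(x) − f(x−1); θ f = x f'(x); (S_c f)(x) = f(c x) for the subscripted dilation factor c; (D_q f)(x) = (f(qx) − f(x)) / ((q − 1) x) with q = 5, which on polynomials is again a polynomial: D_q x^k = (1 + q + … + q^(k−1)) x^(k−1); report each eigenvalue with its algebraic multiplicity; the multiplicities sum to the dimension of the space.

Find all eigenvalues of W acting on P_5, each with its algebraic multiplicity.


image of 1: 0
image of x: 0
image of x^2: 0
image of x^3: 248x
image of x^4: 7488x^2 - 14976x
image of x^5: 149952x^3 - 599808x^2 + 612304x
the matrix is upper triangular; its diagonal is (0, 0, 0, 0, 0, 0)
for a triangular matrix the eigenvalues are the diagonal entries, with algebraic multiplicity their repetition count

λ = 0 (multiplicity 6)


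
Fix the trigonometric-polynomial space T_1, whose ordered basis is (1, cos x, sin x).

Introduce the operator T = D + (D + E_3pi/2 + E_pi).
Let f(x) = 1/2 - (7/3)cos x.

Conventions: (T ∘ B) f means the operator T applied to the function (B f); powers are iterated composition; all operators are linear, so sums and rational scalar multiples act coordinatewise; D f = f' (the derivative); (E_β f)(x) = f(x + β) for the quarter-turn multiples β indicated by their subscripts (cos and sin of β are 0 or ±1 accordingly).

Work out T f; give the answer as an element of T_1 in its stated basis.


the image equals g(x) = 1 + (7/3)cos x + (7/3)sin x

D f = (7/3)sin x
D f = (7/3)sin x
E_3pi/2 f = 1/2 - (7/3)sin x
E_pi f = 1/2 + (7/3)cos x
(D + E_3pi/2 + E_pi) f = 1 + (7/3)cos x
(D + (D + E_3pi/2 + E_pi)) f = 1 + (7/3)cos x + (7/3)sin x


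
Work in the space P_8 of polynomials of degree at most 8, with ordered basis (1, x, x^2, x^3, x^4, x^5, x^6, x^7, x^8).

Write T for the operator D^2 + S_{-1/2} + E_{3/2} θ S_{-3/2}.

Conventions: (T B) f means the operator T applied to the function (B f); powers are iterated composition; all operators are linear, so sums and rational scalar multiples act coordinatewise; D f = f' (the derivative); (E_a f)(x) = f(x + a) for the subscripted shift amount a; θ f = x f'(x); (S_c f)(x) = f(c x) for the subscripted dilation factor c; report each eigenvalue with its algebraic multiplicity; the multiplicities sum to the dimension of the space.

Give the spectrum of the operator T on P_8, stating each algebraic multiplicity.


image of 1: 1
image of x: -2x - 9/4
image of x^2: (19/4)x^2 + (27/2)x + 97/8
image of x^3: -(41/4)x^3 - (729/16)x^2 - (1995/32)x - 2187/64
image of x^4: (325/16)x^4 + (243/2)x^3 + (2283/8)x^2 + (2187/8)x + 6561/64
image of x^5: -38x^5 - (18225/64)x^4 - (53395/64)x^3 - (164025/128)x^2 - (492075/512)x - 295245/1024
image of x^6: (4375/64)x^6 + (19683/32)x^5 + (299085/128)x^4 + (295245/64)x^3 + (2657205/512)x^2 + (1594323/512)x + 1594323/2048
image of x^7: -(7655/64)x^7 - (321489/256)x^6 - (2871897/512)x^5 - (14467005/1024)x^4 - (43401015/2048)x^3 - (78121827/4096)x^2 - (78121827/8192)x - 33480783/16384
image of x^8: (52489/256)x^8 + (19683/8)x^7 + (415135/32)x^6 + (1240029/32)x^5 + (18600435/256)x^4 + (11160261/128)x^3 + (33480783/512)x^2 + (14348907/512)x + 43046721/8192
the matrix is upper triangular; its diagonal is (1, -2, 19/4, -41/4, 325/16, -38, 4375/64, -7655/64, 52489/256)
for a triangular matrix the eigenvalues are the diagonal entries, with algebraic multiplicity their repetition count

λ = -7655/64 (multiplicity 1), λ = -38 (multiplicity 1), λ = -41/4 (multiplicity 1), λ = -2 (multiplicity 1), λ = 1 (multiplicity 1), λ = 19/4 (multiplicity 1), λ = 325/16 (multiplicity 1), λ = 4375/64 (multiplicity 1), λ = 52489/256 (multiplicity 1)


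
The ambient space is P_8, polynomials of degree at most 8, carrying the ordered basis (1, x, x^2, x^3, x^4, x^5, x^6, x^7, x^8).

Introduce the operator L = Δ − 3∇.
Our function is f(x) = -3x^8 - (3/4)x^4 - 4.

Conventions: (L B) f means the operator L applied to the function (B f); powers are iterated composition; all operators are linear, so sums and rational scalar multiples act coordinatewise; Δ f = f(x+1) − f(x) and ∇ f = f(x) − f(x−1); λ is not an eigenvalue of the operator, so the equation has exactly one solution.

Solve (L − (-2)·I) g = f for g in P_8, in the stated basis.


g(x) = -(3/2)x^8 - 12x^7 + 420x^5 + (15117/8)x^4 - (171/2)x^3 - 18900x^2 - (67545/2)x + 2287/4

write g with unknown coordinates in the stated basis and equate coefficients in (L − (-2)·I) g = f
solving from the highest basis element down gives g = -(3/2)x^8 - 12x^7 + 420x^5 + (15117/8)x^4 - (171/2)x^3 - 18900x^2 - (67545/2)x + 2287/4
check: L g = 24x^7 - 840x^5 - 3780x^4 + 171x^3 + 37800x^2 + 67545x - 2295/2
so L g − (-2)·g = -3x^8 - (3/4)x^4 - 4 = f ✓


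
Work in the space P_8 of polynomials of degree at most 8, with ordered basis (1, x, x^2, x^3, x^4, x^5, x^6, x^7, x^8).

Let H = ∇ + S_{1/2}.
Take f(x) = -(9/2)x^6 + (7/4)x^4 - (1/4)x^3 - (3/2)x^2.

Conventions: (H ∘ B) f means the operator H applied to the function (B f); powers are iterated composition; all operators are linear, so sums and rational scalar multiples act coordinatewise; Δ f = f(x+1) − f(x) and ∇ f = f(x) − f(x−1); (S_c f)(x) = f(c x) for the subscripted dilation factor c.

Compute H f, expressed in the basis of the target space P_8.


the result is g(x) = -(9/128)x^6 - 27x^5 + (4327/64)x^4 - (2657/32)x^3 + (447/8)x^2 - (89/4)x + 4

∇ f = -27x^5 + (135/2)x^4 - 83x^3 + (225/4)x^2 - (89/4)x + 4
S_{1/2} f = -(9/128)x^6 + (7/64)x^4 - (1/32)x^3 - (3/8)x^2
(∇ + S_{1/2}) f = -(9/128)x^6 - 27x^5 + (4327/64)x^4 - (2657/32)x^3 + (447/8)x^2 - (89/4)x + 4


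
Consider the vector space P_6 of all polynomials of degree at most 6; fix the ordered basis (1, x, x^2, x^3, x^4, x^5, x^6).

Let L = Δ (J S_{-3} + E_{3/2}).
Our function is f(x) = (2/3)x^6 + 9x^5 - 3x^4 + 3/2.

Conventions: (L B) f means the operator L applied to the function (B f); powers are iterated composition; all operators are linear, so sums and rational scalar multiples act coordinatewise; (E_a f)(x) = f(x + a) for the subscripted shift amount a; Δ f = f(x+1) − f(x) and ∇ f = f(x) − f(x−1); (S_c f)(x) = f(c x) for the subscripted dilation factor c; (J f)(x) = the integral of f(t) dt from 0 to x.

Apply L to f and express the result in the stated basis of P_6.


the result is g(x) = 486x^6 - 725x^5 - (6391/2)x^4 - (14504/3)x^3 - 3125x^2 - (803/4)x + 876217/1680

S_{-3} f = 486x^6 - 2187x^5 - 243x^4 + 3/2
J S_{-3} f = (486/7)x^7 - (729/2)x^6 - (243/5)x^5 + (3/2)x
E_{3/2} f = (2/3)x^6 + 15x^5 + 87x^4 + (459/2)x^3 + (2511/8)x^2 + (3483/16)x + 249/4
(J S_{-3} + E_{3/2}) f = (486/7)x^7 - (2183/6)x^6 - (168/5)x^5 + 87x^4 + (459/2)x^3 + (2511/8)x^2 + (3507/16)x + 249/4
Δ (J S_{-3} + E_{3/2}) f = 486x^6 - 725x^5 - (6391/2)x^4 - (14504/3)x^3 - 3125x^2 - (803/4)x + 876217/1680


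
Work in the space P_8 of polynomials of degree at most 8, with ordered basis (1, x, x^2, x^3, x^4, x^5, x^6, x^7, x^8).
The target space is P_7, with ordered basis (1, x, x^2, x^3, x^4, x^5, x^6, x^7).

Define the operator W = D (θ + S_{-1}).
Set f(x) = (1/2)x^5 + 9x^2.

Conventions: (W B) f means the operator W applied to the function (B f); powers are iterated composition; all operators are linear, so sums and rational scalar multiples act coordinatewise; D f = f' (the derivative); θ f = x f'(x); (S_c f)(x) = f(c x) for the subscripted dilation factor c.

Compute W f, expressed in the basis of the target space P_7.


the result is g(x) = 10x^4 + 54x

θ f = (5/2)x^5 + 18x^2
S_{-1} f = -(1/2)x^5 + 9x^2
(θ + S_{-1}) f = 2x^5 + 27x^2
D (θ + S_{-1}) f = 10x^4 + 54x


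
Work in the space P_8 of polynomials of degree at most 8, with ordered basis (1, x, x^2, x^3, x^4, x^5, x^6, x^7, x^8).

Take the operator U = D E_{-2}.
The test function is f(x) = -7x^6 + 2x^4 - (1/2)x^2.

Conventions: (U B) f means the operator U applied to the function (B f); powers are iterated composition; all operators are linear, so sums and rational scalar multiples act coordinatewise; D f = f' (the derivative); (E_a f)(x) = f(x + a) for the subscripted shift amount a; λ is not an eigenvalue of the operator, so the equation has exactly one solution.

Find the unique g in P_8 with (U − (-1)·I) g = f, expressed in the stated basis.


g(x) = -7x^6 + 42x^5 - 628x^4 + 5872x^3 - (82177/2)x^2 + 192865x - 452483

write g with unknown coordinates in the stated basis and equate coefficients in (U − (-1)·I) g = f
solving from the highest basis element down gives g = -7x^6 + 42x^5 - 628x^4 + 5872x^3 - (82177/2)x^2 + 192865x - 452483
check: U g = -42x^5 + 630x^4 - 5872x^3 + 41088x^2 - 192865x + 452483
so U g − (-1)·g = -7x^6 + 2x^4 - (1/2)x^2 = f ✓


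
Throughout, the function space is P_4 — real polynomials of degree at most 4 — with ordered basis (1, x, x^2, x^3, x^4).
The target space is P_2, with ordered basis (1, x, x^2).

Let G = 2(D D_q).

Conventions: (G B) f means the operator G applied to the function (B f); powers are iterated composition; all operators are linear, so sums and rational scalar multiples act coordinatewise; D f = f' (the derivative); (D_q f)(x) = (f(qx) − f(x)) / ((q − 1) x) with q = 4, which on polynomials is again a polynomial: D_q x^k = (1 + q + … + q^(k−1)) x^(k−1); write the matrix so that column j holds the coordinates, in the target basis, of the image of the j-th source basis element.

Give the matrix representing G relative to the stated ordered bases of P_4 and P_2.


image of 1: 0
image of x: 0
image of x^2: 10
image of x^3: 84x
image of x^4: 510x^2
each image's coordinates form column j of the matrix

the matrix is [[0, 0, 10, 0, 0]; [0, 0, 0, 84, 0]; [0, 0, 0, 0, 510]] (rows listed top to bottom)


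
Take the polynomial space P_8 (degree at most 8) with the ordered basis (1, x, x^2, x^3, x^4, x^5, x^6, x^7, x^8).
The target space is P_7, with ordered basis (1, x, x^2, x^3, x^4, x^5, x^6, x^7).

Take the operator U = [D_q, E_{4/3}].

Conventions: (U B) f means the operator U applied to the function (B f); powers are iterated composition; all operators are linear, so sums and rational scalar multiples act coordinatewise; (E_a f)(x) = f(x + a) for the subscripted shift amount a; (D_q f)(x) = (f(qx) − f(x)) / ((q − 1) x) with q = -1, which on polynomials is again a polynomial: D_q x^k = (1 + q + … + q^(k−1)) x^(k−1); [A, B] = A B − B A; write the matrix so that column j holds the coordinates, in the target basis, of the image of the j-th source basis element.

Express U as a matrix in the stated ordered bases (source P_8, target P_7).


image of 1: 0
image of x: 0
image of x^2: 8/3
image of x^3: -(8/3)x + 32/9
image of x^4: (16/3)x^2 + 256/27
image of x^5: -(16/3)x^3 + (64/9)x^2 - (256/27)x + 1024/81
image of x^6: 8x^4 + (1280/27)x^2 + 2048/81
image of x^7: -8x^5 + (32/3)x^4 - (1280/27)x^3 + (5120/81)x^2 - (2048/81)x + 8192/243
image of x^8: (32/3)x^6 + (3584/27)x^4 + (57344/243)x^2 + 131072/2187
each image's coordinates form column j of the matrix

the matrix is [[0, 0, 8/3, 32/9, 256/27, 1024/81, 2048/81, 8192/243, 131072/2187]; [0, 0, 0, -8/3, 0, -256/27, 0, -2048/81, 0]; [0, 0, 0, 0, 16/3, 64/9, 1280/27, 5120/81, 57344/243]; [0, 0, 0, 0, 0, -16/3, 0, -1280/27, 0]; [0, 0, 0, 0, 0, 0, 8, 32/3, 3584/27]; [0, 0, 0, 0, 0, 0, 0, -8, 0]; [0, 0, 0, 0, 0, 0, 0, 0, 32/3]; [0, 0, 0, 0, 0, 0, 0, 0, 0]] (rows listed top to bottom)


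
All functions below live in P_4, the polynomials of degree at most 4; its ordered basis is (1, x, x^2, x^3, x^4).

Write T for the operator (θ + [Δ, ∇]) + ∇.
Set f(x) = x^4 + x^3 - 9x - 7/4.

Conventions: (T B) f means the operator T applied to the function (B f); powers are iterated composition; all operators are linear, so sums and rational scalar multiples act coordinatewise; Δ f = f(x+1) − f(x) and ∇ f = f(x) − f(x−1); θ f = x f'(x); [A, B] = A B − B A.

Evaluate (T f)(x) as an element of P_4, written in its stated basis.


the image equals g(x) = 4x^4 + 7x^3 - 3x^2 - 8x - 9

θ f = 4x^4 + 3x^3 - 9x
∇ f = 4x^3 - 3x^2 + x - 9
Δ ∇ f = 12x^2 + 6x + 2
Δ f = 4x^3 + 9x^2 + 7x - 7
∇ Δ f = 12x^2 + 6x + 2
[Δ, ∇] f = 0
(θ + [Δ, ∇]) f = 4x^4 + 3x^3 - 9x
∇ f = 4x^3 - 3x^2 + x - 9
((θ + [Δ, ∇]) + ∇) f = 4x^4 + 7x^3 - 3x^2 - 8x - 9


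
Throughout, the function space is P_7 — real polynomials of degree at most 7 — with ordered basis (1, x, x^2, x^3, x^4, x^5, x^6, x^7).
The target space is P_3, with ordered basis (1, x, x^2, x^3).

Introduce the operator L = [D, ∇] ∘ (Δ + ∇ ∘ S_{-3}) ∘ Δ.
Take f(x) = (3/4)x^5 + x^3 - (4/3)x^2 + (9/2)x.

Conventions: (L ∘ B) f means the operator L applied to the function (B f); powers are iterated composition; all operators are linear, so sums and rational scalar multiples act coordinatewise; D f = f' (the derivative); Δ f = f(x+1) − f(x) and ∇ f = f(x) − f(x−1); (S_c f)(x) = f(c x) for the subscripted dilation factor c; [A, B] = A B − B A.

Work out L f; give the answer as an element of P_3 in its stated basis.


g(x) = 0

Δ f = (15/4)x^4 + (15/2)x^3 + (21/2)x^2 + (49/12)x + 59/12
Δ Δ f = 15x^3 + 45x^2 + (117/2)x + 155/6
S_{-3} Δ f = (1215/4)x^4 - (405/2)x^3 + (189/2)x^2 - (49/4)x + 59/12
∇ S_{-3} Δ f = 1215x^3 - 2430x^2 + (4023/2)x - 613
(Δ + ∇ ∘ S_{-3}) Δ f = 1230x^3 - 2385x^2 + 2070x - 3523/6
∇ (Δ + ∇ ∘ S_{-3}) Δ f = 3690x^2 - 8460x + 5685
D ∇ (Δ + ∇ ∘ S_{-3}) Δ f = 7380x - 8460
D (Δ + ∇ ∘ S_{-3}) Δ f = 3690x^2 - 4770x + 2070
∇ D (Δ + ∇ ∘ S_{-3}) Δ f = 7380x - 8460
[D, ∇] (Δ + ∇ ∘ S_{-3}) Δ f = 0
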